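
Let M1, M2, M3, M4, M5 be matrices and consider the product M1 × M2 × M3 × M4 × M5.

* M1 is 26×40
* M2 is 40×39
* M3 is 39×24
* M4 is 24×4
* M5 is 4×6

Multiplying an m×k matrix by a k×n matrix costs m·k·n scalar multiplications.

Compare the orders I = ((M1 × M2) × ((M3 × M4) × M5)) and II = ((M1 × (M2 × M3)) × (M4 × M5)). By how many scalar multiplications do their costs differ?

Order I = ((M1 × M2) × ((M3 × M4) × M5)): (M1 × M2): 26×40 by 40×39 → 26×39, cost 26·40·39 = 40560; (M3 × M4): 39×24 by 24×4 → 39×4, cost 39·24·4 = 3744; ((M3 × M4) × M5): 39×4 by 4×6 → 39×6, cost 39·4·6 = 936; cumulative 4680; ((M1 × M2) × ((M3 × M4) × M5)): 26×39 by 39×6 → 26×6, cost 26·39·6 = 6084; cumulative 51324. Total 51324.
Order II = ((M1 × (M2 × M3)) × (M4 × M5)): (M2 × M3): 40×39 by 39×24 → 40×24, cost 40·39·24 = 37440; (M1 × (M2 × M3)): 26×40 by 40×24 → 26×24, cost 26·40·24 = 24960; cumulative 62400; (M4 × M5): 24×4 by 4×6 → 24×6, cost 24·4·6 = 576; ((M1 × (M2 × M3)) × (M4 × M5)): 26×24 by 24×6 → 26×6, cost 26·24·6 = 3744; cumulative 66720. Total 66720.
Difference: |51324 − 66720| = 15396.

15396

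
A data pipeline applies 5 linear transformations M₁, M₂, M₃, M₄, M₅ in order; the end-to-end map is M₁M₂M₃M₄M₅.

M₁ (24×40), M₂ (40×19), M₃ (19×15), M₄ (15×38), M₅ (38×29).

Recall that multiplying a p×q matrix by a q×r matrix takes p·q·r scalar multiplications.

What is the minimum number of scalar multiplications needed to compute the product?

52050

Adjacent pairs: M₁M₂ = 24·40·19 = 18240; M₂M₃ = 40·19·15 = 11400; M₃M₄ = 19·15·38 = 10830; M₄M₅ = 15·38·29 = 16530.
Length 3: M₁..M₃: k=1: 0+11400+24·40·15=25800; k=2: 18240+0+24·19·15=25080 → min 25080 | M₂..M₄: k=2: 0+10830+40·19·38=39710; k=3: 11400+0+40·15·38=34200 → min 34200 | M₃..M₅: k=3: 0+16530+19·15·29=24795; k=4: 10830+0+19·38·29=31768 → min 24795.
Length 4: M₁..M₄: k=1: 0+34200+24·40·38=70680; k=2: 18240+10830+24·19·38=46398; k=3: 25080+0+24·15·38=38760 → min 38760 | M₂..M₅: k=2: 0+24795+40·19·29=46835; k=3: 11400+16530+40·15·29=45330; k=4: 34200+0+40·38·29=78280 → min 45330.
Length 5: M₁..M₅: k=1: 0+45330+24·40·29=73170; k=2: 18240+24795+24·19·29=56259; k=3: 25080+16530+24·15·29=52050; k=4: 38760+0+24·38·29=65208 → min 52050.
Optimal order: (((M₁M₂)M₃)(M₄M₅)) with cost 52050.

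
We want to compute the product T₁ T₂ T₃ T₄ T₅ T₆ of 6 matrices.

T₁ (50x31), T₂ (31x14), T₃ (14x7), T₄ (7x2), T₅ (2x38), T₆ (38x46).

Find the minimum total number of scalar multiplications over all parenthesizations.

Adjacent pairs: T₁T₂ = 50·31·14 = 21700; T₂T₃ = 31·14·7 = 3038; T₃T₄ = 14·7·2 = 196; T₄T₅ = 7·2·38 = 532; T₅T₆ = 2·38·46 = 3496.
Length 3: T₁..T₃: k=1: 0+3038+50·31·7=13888; k=2: 21700+0+50·14·7=26600 → min 13888 | T₂..T₄: k=2: 0+196+31·14·2=1064; k=3: 3038+0+31·7·2=3472 → min 1064 | T₃..T₅: k=3: 0+532+14·7·38=4256; k=4: 196+0+14·2·38=1260 → min 1260 | T₄..T₆: k=4: 0+3496+7·2·46=4140; k=5: 532+0+7·38·46=12768 → min 4140.
Length 4: T₁..T₄: k=1: 0+1064+50·31·2=4164; k=2: 21700+196+50·14·2=23296; k=3: 13888+0+50·7·2=14588 → min 4164 | T₂..T₅: k=2: 0+1260+31·14·38=17752; k=3: 3038+532+31·7·38=11816; k=4: 1064+0+31·2·38=3420 → min 3420 | T₃..T₆: k=3: 0+4140+14·7·46=8648; k=4: 196+3496+14·2·46=4980; k=5: 1260+0+14·38·46=25732 → min 4980.
Length 5: T₁..T₅: k=1: 0+3420+50·31·38=62320; k=2: 21700+1260+50·14·38=49560; k=3: 13888+532+50·7·38=27720; k=4: 4164+0+50·2·38=7964 → min 7964 | T₂..T₆: k=2: 0+4980+31·14·46=24944; k=3: 3038+4140+31·7·46=17160; k=4: 1064+3496+31·2·46=7412; k=5: 3420+0+31·38·46=57608 → min 7412.
Length 6: T₁..T₆: k=1: 0+7412+50·31·46=78712; k=2: 21700+4980+50·14·46=58880; k=3: 13888+4140+50·7·46=34128; k=4: 4164+3496+50·2·46=12260; k=5: 7964+0+50·38·46=95364 → min 12260.
Optimal order: ((T₁ (T₂ (T₃ T₄))) (T₅ T₆)) with cost 12260.

12260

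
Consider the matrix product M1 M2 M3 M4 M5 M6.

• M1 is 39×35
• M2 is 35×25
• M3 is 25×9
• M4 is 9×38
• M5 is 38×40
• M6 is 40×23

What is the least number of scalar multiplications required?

Adjacent pairs: M1M2 = 39·35·25 = 34125; M2M3 = 35·25·9 = 7875; M3M4 = 25·9·38 = 8550; M4M5 = 9·38·40 = 13680; M5M6 = 38·40·23 = 34960.
Length 3: M1..M3: k=1: 0+7875+39·35·9=20160; k=2: 34125+0+39·25·9=42900 → min 20160 | M2..M4: k=2: 0+8550+35·25·38=41800; k=3: 7875+0+35·9·38=19845 → min 19845 | M3..M5: k=3: 0+13680+25·9·40=22680; k=4: 8550+0+25·38·40=46550 → min 22680 | M4..M6: k=4: 0+34960+9·38·23=42826; k=5: 13680+0+9·40·23=21960 → min 21960.
Length 4: M1..M4: k=1: 0+19845+39·35·38=71715; k=2: 34125+8550+39·25·38=79725; k=3: 20160+0+39·9·38=33498 → min 33498 | M2..M5: k=2: 0+22680+35·25·40=57680; k=3: 7875+13680+35·9·40=34155; k=4: 19845+0+35·38·40=73045 → min 34155 | M3..M6: k=3: 0+21960+25·9·23=27135; k=4: 8550+34960+25·38·23=65360; k=5: 22680+0+25·40·23=45680 → min 27135.
Length 5: M1..M5: k=1: 0+34155+39·35·40=88755; k=2: 34125+22680+39·25·40=95805; k=3: 20160+13680+39·9·40=47880; k=4: 33498+0+39·38·40=92778 → min 47880 | M2..M6: k=2: 0+27135+35·25·23=47260; k=3: 7875+21960+35·9·23=37080; k=4: 19845+34960+35·38·23=85395; k=5: 34155+0+35·40·23=66355 → min 37080.
Length 6: M1..M6: k=1: 0+37080+39·35·23=68475; k=2: 34125+27135+39·25·23=83685; k=3: 20160+21960+39·9·23=50193; k=4: 33498+34960+39·38·23=102544; k=5: 47880+0+39·40·23=83760 → min 50193.
Optimal order: ((M1 (M2 M3)) ((M4 M5) M6)) with cost 50193.

50193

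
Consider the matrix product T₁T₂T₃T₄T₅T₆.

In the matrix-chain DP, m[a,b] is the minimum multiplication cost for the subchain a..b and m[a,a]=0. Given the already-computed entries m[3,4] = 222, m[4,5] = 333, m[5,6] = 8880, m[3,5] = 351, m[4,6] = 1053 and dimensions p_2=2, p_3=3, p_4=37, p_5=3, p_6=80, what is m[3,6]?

831

m[3,6] = min over k∈[3,5] of m[3,k]+m[k+1,6]+p_{2}·p_k·p_{6}.
k=3: 0 + 1053 + 2·3·80 = 1533; k=4: 222 + 8880 + 2·37·80 = 15022; k=5: 351 + 0 + 2·3·80 = 831.
Minimum: 831 at k=5.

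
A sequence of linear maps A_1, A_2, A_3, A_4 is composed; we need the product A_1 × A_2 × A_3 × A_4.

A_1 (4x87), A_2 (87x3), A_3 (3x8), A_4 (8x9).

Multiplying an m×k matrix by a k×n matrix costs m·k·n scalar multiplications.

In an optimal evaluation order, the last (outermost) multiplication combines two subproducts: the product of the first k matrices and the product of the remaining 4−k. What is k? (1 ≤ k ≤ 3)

Adjacent pairs: A_1A_2 = 4·87·3 = 1044; A_2A_3 = 87·3·8 = 2088; A_3A_4 = 3·8·9 = 216.
Length 3: A_1..A_3: k=1: 0+2088+4·87·8=4872; k=2: 1044+0+4·3·8=1140 → min 1140 | A_2..A_4: k=2: 0+216+87·3·9=2565; k=3: 2088+0+87·8·9=8352 → min 2565.
Top-level splits: k=1: (A_1..A_1)·(A_2..A_4) → 0+2565+4·87·9 = 5697; k=2: (A_1..A_2)·(A_3..A_4) → 1044+216+4·3·9 = 1368; k=3: (A_1..A_3)·(A_4..A_4) → 1140+0+4·8·9 = 1428.
Best split is after A_2, i.e. k = 2.

2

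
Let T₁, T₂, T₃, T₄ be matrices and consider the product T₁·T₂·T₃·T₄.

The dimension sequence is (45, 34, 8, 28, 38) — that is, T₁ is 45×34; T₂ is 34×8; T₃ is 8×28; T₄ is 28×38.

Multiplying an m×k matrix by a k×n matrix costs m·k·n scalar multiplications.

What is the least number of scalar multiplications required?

Adjacent pairs: T₁T₂ = 45·34·8 = 12240; T₂T₃ = 34·8·28 = 7616; T₃T₄ = 8·28·38 = 8512.
Length 3: T₁..T₃: k=1: 0+7616+45·34·28=50456; k=2: 12240+0+45·8·28=22320 → min 22320 | T₂..T₄: k=2: 0+8512+34·8·38=18848; k=3: 7616+0+34·28·38=43792 → min 18848.
Length 4: T₁..T₄: k=1: 0+18848+45·34·38=76988; k=2: 12240+8512+45·8·38=34432; k=3: 22320+0+45·28·38=70200 → min 34432.
Optimal order: ((T₁·T₂)·(T₃·T₄)) with cost 34432.

34432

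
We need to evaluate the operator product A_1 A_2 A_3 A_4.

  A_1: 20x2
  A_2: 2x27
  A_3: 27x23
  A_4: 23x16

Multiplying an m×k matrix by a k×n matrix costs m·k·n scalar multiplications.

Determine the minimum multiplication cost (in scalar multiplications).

Adjacent pairs: A_1A_2 = 20·2·27 = 1080; A_2A_3 = 2·27·23 = 1242; A_3A_4 = 27·23·16 = 9936.
Length 3: A_1..A_3: k=1: 0+1242+20·2·23=2162; k=2: 1080+0+20·27·23=13500 → min 2162 | A_2..A_4: k=2: 0+9936+2·27·16=10800; k=3: 1242+0+2·23·16=1978 → min 1978.
Length 4: A_1..A_4: k=1: 0+1978+20·2·16=2618; k=2: 1080+9936+20·27·16=19656; k=3: 2162+0+20·23·16=9522 → min 2618.
Optimal order: (A_1 ((A_2 A_3) A_4)) with cost 2618.

2618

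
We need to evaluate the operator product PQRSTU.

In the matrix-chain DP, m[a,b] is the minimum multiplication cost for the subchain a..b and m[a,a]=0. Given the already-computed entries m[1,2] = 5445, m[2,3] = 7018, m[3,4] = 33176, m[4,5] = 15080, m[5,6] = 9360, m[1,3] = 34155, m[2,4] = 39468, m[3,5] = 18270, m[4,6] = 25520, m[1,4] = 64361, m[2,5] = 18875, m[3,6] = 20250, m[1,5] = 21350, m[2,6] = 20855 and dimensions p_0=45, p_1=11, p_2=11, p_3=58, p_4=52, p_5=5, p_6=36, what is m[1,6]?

29450

m[1,6] = min over k∈[1,5] of m[1,k]+m[k+1,6]+p_{0}·p_k·p_{6}.
k=1: 0 + 20855 + 45·11·36 = 38675; k=2: 5445 + 20250 + 45·11·36 = 43515; k=3: 34155 + 25520 + 45·58·36 = 153635; k=4: 64361 + 9360 + 45·52·36 = 157961; k=5: 21350 + 0 + 45·5·36 = 29450.
Minimum: 29450 at k=5.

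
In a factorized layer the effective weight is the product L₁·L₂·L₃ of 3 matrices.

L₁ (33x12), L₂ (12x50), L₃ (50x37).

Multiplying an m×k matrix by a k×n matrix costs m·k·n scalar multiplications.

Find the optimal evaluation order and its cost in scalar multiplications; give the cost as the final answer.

(L₁·(L₂·L₃)): cost 36852.
((L₁·L₂)·L₃): cost 80850.
Optimal: (L₁·(L₂·L₃)) with cost 36852.

36852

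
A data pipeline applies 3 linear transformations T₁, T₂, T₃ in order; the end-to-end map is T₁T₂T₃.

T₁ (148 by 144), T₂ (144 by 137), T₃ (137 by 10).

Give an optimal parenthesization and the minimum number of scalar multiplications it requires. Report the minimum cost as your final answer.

(T₁(T₂T₃)): cost 410400.
((T₁T₂)T₃): cost 3122504.
Optimal: (T₁(T₂T₃)) with cost 410400.

410400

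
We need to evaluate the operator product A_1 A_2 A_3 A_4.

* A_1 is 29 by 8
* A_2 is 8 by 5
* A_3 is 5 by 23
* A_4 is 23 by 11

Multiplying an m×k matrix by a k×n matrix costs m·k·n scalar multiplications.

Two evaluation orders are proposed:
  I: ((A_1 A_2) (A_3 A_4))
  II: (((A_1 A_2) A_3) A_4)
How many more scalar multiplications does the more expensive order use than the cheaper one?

7812

Order I = ((A_1 A_2) (A_3 A_4)): (A_1 A_2): 29×8 by 8×5 → 29×5, cost 29·8·5 = 1160; (A_3 A_4): 5×23 by 23×11 → 5×11, cost 5·23·11 = 1265; ((A_1 A_2) (A_3 A_4)): 29×5 by 5×11 → 29×11, cost 29·5·11 = 1595; cumulative 4020. Total 4020.
Order II = (((A_1 A_2) A_3) A_4): (A_1 A_2): 29×8 by 8×5 → 29×5, cost 29·8·5 = 1160; ((A_1 A_2) A_3): 29×5 by 5×23 → 29×23, cost 29·5·23 = 3335; cumulative 4495; (((A_1 A_2) A_3) A_4): 29×23 by 23×11 → 29×11, cost 29·23·11 = 7337; cumulative 11832. Total 11832.
Difference: |4020 − 11832| = 7812.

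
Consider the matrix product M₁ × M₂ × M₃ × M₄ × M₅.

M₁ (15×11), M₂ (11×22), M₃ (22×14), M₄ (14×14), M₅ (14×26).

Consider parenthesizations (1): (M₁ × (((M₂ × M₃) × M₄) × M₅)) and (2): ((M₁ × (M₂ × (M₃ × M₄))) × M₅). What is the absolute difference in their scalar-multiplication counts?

1632

Order (1) = (M₁ × (((M₂ × M₃) × M₄) × M₅)): (M₂ × M₃): 11×22 by 22×14 → 11×14, cost 11·22·14 = 3388; ((M₂ × M₃) × M₄): 11×14 by 14×14 → 11×14, cost 11·14·14 = 2156; cumulative 5544; (((M₂ × M₃) × M₄) × M₅): 11×14 by 14×26 → 11×26, cost 11·14·26 = 4004; cumulative 9548; (M₁ × (((M₂ × M₃) × M₄) × M₅)): 15×11 by 11×26 → 15×26, cost 15·11·26 = 4290; cumulative 13838. Total 13838.
Order (2) = ((M₁ × (M₂ × (M₃ × M₄))) × M₅): (M₃ × M₄): 22×14 by 14×14 → 22×14, cost 22·14·14 = 4312; (M₂ × (M₃ × M₄)): 11×22 by 22×14 → 11×14, cost 11·22·14 = 3388; cumulative 7700; (M₁ × (M₂ × (M₃ × M₄))): 15×11 by 11×14 → 15×14, cost 15·11·14 = 2310; cumulative 10010; ((M₁ × (M₂ × (M₃ × M₄))) × M₅): 15×14 by 14×26 → 15×26, cost 15·14·26 = 5460; cumulative 15470. Total 15470.
Difference: |13838 − 15470| = 1632.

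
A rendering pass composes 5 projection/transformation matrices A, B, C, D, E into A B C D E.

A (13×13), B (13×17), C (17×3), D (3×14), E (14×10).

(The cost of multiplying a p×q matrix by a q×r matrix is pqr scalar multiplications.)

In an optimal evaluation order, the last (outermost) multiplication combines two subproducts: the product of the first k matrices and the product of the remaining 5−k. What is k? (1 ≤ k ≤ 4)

Adjacent pairs: AB = 13·13·17 = 2873; BC = 13·17·3 = 663; CD = 17·3·14 = 714; DE = 3·14·10 = 420.
Length 3: A..C: k=1: 0+663+13·13·3=1170; k=2: 2873+0+13·17·3=3536 → min 1170 | B..D: k=2: 0+714+13·17·14=3808; k=3: 663+0+13·3·14=1209 → min 1209 | C..E: k=3: 0+420+17·3·10=930; k=4: 714+0+17·14·10=3094 → min 930.
Length 4: A..D: k=1: 0+1209+13·13·14=3575; k=2: 2873+714+13·17·14=6681; k=3: 1170+0+13·3·14=1716 → min 1716 | B..E: k=2: 0+930+13·17·10=3140; k=3: 663+420+13·3·10=1473; k=4: 1209+0+13·14·10=3029 → min 1473.
Top-level splits: k=1: (A..A)·(B..E) → 0+1473+13·13·10 = 3163; k=2: (A..B)·(C..E) → 2873+930+13·17·10 = 6013; k=3: (A..C)·(D..E) → 1170+420+13·3·10 = 1980; k=4: (A..D)·(E..E) → 1716+0+13·14·10 = 3536.
Best split is after C, i.e. k = 3.

3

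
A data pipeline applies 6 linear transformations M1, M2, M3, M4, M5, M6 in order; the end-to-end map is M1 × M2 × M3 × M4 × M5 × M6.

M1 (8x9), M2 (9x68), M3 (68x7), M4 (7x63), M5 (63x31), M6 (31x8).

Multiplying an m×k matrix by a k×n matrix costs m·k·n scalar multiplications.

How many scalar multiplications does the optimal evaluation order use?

Adjacent pairs: M1M2 = 8·9·68 = 4896; M2M3 = 9·68·7 = 4284; M3M4 = 68·7·63 = 29988; M4M5 = 7·63·31 = 13671; M5M6 = 63·31·8 = 15624.
Length 3: M1..M3: k=1: 0+4284+8·9·7=4788; k=2: 4896+0+8·68·7=8704 → min 4788 | M2..M4: k=2: 0+29988+9·68·63=68544; k=3: 4284+0+9·7·63=8253 → min 8253 | M3..M5: k=3: 0+13671+68·7·31=28427; k=4: 29988+0+68·63·31=162792 → min 28427 | M4..M6: k=4: 0+15624+7·63·8=19152; k=5: 13671+0+7·31·8=15407 → min 15407.
Length 4: M1..M4: k=1: 0+8253+8·9·63=12789; k=2: 4896+29988+8·68·63=69156; k=3: 4788+0+8·7·63=8316 → min 8316 | M2..M5: k=2: 0+28427+9·68·31=47399; k=3: 4284+13671+9·7·31=19908; k=4: 8253+0+9·63·31=25830 → min 19908 | M3..M6: k=3: 0+15407+68·7·8=19215; k=4: 29988+15624+68·63·8=79884; k=5: 28427+0+68·31·8=45291 → min 19215.
Length 5: M1..M5: k=1: 0+19908+8·9·31=22140; k=2: 4896+28427+8·68·31=50187; k=3: 4788+13671+8·7·31=20195; k=4: 8316+0+8·63·31=23940 → min 20195 | M2..M6: k=2: 0+19215+9·68·8=24111; k=3: 4284+15407+9·7·8=20195; k=4: 8253+15624+9·63·8=28413; k=5: 19908+0+9·31·8=22140 → min 20195.
Length 6: M1..M6: k=1: 0+20195+8·9·8=20771; k=2: 4896+19215+8·68·8=28463; k=3: 4788+15407+8·7·8=20643; k=4: 8316+15624+8·63·8=27972; k=5: 20195+0+8·31·8=22179 → min 20643.
Optimal order: ((M1 × (M2 × M3)) × ((M4 × M5) × M6)) with cost 20643.

20643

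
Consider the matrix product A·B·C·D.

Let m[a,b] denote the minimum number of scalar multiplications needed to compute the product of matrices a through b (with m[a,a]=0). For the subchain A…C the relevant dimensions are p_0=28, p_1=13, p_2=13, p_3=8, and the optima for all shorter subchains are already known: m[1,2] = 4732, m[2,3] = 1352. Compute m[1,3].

4264

m[1,3] = min over k∈[1,2] of m[1,k]+m[k+1,3]+p_{0}·p_k·p_{3}.
k=1: 0 + 1352 + 28·13·8 = 4264; k=2: 4732 + 0 + 28·13·8 = 7644.
Minimum: 4264 at k=1.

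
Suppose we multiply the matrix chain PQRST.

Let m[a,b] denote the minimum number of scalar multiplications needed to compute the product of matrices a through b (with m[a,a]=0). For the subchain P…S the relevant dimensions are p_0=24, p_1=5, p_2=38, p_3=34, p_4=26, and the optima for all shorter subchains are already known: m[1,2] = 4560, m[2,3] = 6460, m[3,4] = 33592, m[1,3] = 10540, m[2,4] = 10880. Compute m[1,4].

m[1,4] = min over k∈[1,3] of m[1,k]+m[k+1,4]+p_{0}·p_k·p_{4}.
k=1: 0 + 10880 + 24·5·26 = 14000; k=2: 4560 + 33592 + 24·38·26 = 61864; k=3: 10540 + 0 + 24·34·26 = 31756.
Minimum: 14000 at k=1.

14000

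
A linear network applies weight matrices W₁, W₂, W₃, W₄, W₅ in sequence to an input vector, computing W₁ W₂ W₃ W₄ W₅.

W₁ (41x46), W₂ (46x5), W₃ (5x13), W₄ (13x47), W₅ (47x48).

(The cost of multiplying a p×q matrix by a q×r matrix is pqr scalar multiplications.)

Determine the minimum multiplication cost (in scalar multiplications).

33605

Adjacent pairs: W₁W₂ = 41·46·5 = 9430; W₂W₃ = 46·5·13 = 2990; W₃W₄ = 5·13·47 = 3055; W₄W₅ = 13·47·48 = 29328.
Length 3: W₁..W₃: k=1: 0+2990+41·46·13=27508; k=2: 9430+0+41·5·13=12095 → min 12095 | W₂..W₄: k=2: 0+3055+46·5·47=13865; k=3: 2990+0+46·13·47=31096 → min 13865 | W₃..W₅: k=3: 0+29328+5·13·48=32448; k=4: 3055+0+5·47·48=14335 → min 14335.
Length 4: W₁..W₄: k=1: 0+13865+41·46·47=102507; k=2: 9430+3055+41·5·47=22120; k=3: 12095+0+41·13·47=37146 → min 22120 | W₂..W₅: k=2: 0+14335+46·5·48=25375; k=3: 2990+29328+46·13·48=61022; k=4: 13865+0+46·47·48=117641 → min 25375.
Length 5: W₁..W₅: k=1: 0+25375+41·46·48=115903; k=2: 9430+14335+41·5·48=33605; k=3: 12095+29328+41·13·48=67007; k=4: 22120+0+41·47·48=114616 → min 33605.
Optimal order: ((W₁ W₂) ((W₃ W₄) W₅)) with cost 33605.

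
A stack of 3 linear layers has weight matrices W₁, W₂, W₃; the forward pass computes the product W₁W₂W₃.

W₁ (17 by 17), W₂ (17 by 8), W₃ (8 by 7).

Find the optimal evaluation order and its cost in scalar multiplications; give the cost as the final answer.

(W₁(W₂W₃)): cost 2975.
((W₁W₂)W₃): cost 3264.
Optimal: (W₁(W₂W₃)) with cost 2975.

2975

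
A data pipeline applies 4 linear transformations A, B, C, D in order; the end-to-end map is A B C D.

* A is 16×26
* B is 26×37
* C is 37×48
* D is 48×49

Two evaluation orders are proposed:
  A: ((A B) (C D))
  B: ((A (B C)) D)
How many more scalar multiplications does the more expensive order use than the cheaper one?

27648

Order A = ((A B) (C D)): (A B): 16×26 by 26×37 → 16×37, cost 16·26·37 = 15392; (C D): 37×48 by 48×49 → 37×49, cost 37·48·49 = 87024; ((A B) (C D)): 16×37 by 37×49 → 16×49, cost 16·37·49 = 29008; cumulative 131424. Total 131424.
Order B = ((A (B C)) D): (B C): 26×37 by 37×48 → 26×48, cost 26·37·48 = 46176; (A (B C)): 16×26 by 26×48 → 16×48, cost 16·26·48 = 19968; cumulative 66144; ((A (B C)) D): 16×48 by 48×49 → 16×49, cost 16·48·49 = 37632; cumulative 103776. Total 103776.
Difference: |131424 − 103776| = 27648.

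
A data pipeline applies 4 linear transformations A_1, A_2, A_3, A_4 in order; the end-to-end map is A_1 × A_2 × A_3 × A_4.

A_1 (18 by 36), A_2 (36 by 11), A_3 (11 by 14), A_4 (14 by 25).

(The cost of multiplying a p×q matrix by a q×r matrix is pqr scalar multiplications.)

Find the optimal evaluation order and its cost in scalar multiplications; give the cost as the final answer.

Adjacent pairs: A_1A_2 = 18·36·11 = 7128; A_2A_3 = 36·11·14 = 5544; A_3A_4 = 11·14·25 = 3850.
Length 3: A_1..A_3: k=1: 0+5544+18·36·14=14616; k=2: 7128+0+18·11·14=9900 → min 9900 | A_2..A_4: k=2: 0+3850+36·11·25=13750; k=3: 5544+0+36·14·25=18144 → min 13750.
Length 4: A_1..A_4: k=1: 0+13750+18·36·25=29950; k=2: 7128+3850+18·11·25=15928; k=3: 9900+0+18·14·25=16200 → min 15928.
Optimal parenthesization: ((A_1 × A_2) × (A_3 × A_4)) with cost 15928.

15928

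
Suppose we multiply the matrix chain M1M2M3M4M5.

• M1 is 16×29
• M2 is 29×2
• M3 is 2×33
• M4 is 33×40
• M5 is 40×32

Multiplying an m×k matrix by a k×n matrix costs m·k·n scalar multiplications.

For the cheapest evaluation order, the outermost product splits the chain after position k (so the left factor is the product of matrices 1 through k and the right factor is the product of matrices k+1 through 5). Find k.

Adjacent pairs: M1M2 = 16·29·2 = 928; M2M3 = 29·2·33 = 1914; M3M4 = 2·33·40 = 2640; M4M5 = 33·40·32 = 42240.
Length 3: M1..M3: k=1: 0+1914+16·29·33=17226; k=2: 928+0+16·2·33=1984 → min 1984 | M2..M4: k=2: 0+2640+29·2·40=4960; k=3: 1914+0+29·33·40=40194 → min 4960 | M3..M5: k=3: 0+42240+2·33·32=44352; k=4: 2640+0+2·40·32=5200 → min 5200.
Length 4: M1..M4: k=1: 0+4960+16·29·40=23520; k=2: 928+2640+16·2·40=4848; k=3: 1984+0+16·33·40=23104 → min 4848 | M2..M5: k=2: 0+5200+29·2·32=7056; k=3: 1914+42240+29·33·32=74778; k=4: 4960+0+29·40·32=42080 → min 7056.
Top-level splits: k=1: (M1..M1)·(M2..M5) → 0+7056+16·29·32 = 21904; k=2: (M1..M2)·(M3..M5) → 928+5200+16·2·32 = 7152; k=3: (M1..M3)·(M4..M5) → 1984+42240+16·33·32 = 61120; k=4: (M1..M4)·(M5..M5) → 4848+0+16·40·32 = 25328.
Best split is after M2, i.e. k = 2.

2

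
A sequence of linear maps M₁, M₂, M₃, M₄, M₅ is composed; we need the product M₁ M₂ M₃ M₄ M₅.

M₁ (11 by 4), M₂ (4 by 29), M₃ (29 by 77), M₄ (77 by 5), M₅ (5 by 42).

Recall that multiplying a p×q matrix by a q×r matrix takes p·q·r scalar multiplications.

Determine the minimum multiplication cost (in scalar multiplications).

Adjacent pairs: M₁M₂ = 11·4·29 = 1276; M₂M₃ = 4·29·77 = 8932; M₃M₄ = 29·77·5 = 11165; M₄M₅ = 77·5·42 = 16170.
Length 3: M₁..M₃: k=1: 0+8932+11·4·77=12320; k=2: 1276+0+11·29·77=25839 → min 12320 | M₂..M₄: k=2: 0+11165+4·29·5=11745; k=3: 8932+0+4·77·5=10472 → min 10472 | M₃..M₅: k=3: 0+16170+29·77·42=109956; k=4: 11165+0+29·5·42=17255 → min 17255.
Length 4: M₁..M₄: k=1: 0+10472+11·4·5=10692; k=2: 1276+11165+11·29·5=14036; k=3: 12320+0+11·77·5=16555 → min 10692 | M₂..M₅: k=2: 0+17255+4·29·42=22127; k=3: 8932+16170+4·77·42=38038; k=4: 10472+0+4·5·42=11312 → min 11312.
Length 5: M₁..M₅: k=1: 0+11312+11·4·42=13160; k=2: 1276+17255+11·29·42=31929; k=3: 12320+16170+11·77·42=64064; k=4: 10692+0+11·5·42=13002 → min 13002.
Optimal order: ((M₁ ((M₂ M₃) M₄)) M₅) with cost 13002.

13002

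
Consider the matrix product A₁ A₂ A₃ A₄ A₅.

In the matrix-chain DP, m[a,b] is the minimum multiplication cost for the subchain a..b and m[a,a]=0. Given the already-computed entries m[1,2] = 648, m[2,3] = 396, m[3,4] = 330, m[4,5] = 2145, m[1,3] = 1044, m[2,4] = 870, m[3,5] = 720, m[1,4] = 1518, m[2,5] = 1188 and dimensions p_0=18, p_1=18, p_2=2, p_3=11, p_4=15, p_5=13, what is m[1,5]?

1836

m[1,5] = min over k∈[1,4] of m[1,k]+m[k+1,5]+p_{0}·p_k·p_{5}.
k=1: 0 + 1188 + 18·18·13 = 5400; k=2: 648 + 720 + 18·2·13 = 1836; k=3: 1044 + 2145 + 18·11·13 = 5763; k=4: 1518 + 0 + 18·15·13 = 5028.
Minimum: 1836 at k=2.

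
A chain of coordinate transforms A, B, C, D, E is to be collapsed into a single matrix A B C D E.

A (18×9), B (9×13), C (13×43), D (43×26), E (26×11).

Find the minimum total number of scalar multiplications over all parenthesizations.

Adjacent pairs: AB = 18·9·13 = 2106; BC = 9·13·43 = 5031; CD = 13·43·26 = 14534; DE = 43·26·11 = 12298.
Length 3: A..C: k=1: 0+5031+18·9·43=11997; k=2: 2106+0+18·13·43=12168 → min 11997 | B..D: k=2: 0+14534+9·13·26=17576; k=3: 5031+0+9·43·26=15093 → min 15093 | C..E: k=3: 0+12298+13·43·11=18447; k=4: 14534+0+13·26·11=18252 → min 18252.
Length 4: A..D: k=1: 0+15093+18·9·26=19305; k=2: 2106+14534+18·13·26=22724; k=3: 11997+0+18·43·26=32121 → min 19305 | B..E: k=2: 0+18252+9·13·11=19539; k=3: 5031+12298+9·43·11=21586; k=4: 15093+0+9·26·11=17667 → min 17667.
Length 5: A..E: k=1: 0+17667+18·9·11=19449; k=2: 2106+18252+18·13·11=22932; k=3: 11997+12298+18·43·11=32809; k=4: 19305+0+18·26·11=24453 → min 19449.
Optimal order: (A (((B C) D) E)) with cost 19449.

19449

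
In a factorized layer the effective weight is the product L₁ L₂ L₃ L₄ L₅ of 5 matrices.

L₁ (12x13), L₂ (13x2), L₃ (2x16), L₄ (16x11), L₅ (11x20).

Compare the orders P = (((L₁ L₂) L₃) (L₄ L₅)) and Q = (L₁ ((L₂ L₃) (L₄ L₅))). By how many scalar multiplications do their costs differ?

3160

Order P = (((L₁ L₂) L₃) (L₄ L₅)): (L₁ L₂): 12×13 by 13×2 → 12×2, cost 12·13·2 = 312; ((L₁ L₂) L₃): 12×2 by 2×16 → 12×16, cost 12·2·16 = 384; cumulative 696; (L₄ L₅): 16×11 by 11×20 → 16×20, cost 16·11·20 = 3520; (((L₁ L₂) L₃) (L₄ L₅)): 12×16 by 16×20 → 12×20, cost 12·16·20 = 3840; cumulative 8056. Total 8056.
Order Q = (L₁ ((L₂ L₃) (L₄ L₅))): (L₂ L₃): 13×2 by 2×16 → 13×16, cost 13·2·16 = 416; (L₄ L₅): 16×11 by 11×20 → 16×20, cost 16·11·20 = 3520; ((L₂ L₃) (L₄ L₅)): 13×16 by 16×20 → 13×20, cost 13·16·20 = 4160; cumulative 8096; (L₁ ((L₂ L₃) (L₄ L₅))): 12×13 by 13×20 → 12×20, cost 12·13·20 = 3120; cumulative 11216. Total 11216.
Difference: |8056 − 11216| = 3160.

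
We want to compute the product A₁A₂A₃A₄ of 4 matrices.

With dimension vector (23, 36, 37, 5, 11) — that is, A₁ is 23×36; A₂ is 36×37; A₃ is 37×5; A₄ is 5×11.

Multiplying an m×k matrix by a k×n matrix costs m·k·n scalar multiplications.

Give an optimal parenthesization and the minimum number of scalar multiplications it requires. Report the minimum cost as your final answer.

Adjacent pairs: A₁A₂ = 23·36·37 = 30636; A₂A₃ = 36·37·5 = 6660; A₃A₄ = 37·5·11 = 2035.
Length 3: A₁..A₃: k=1: 0+6660+23·36·5=10800; k=2: 30636+0+23·37·5=34891 → min 10800 | A₂..A₄: k=2: 0+2035+36·37·11=16687; k=3: 6660+0+36·5·11=8640 → min 8640.
Length 4: A₁..A₄: k=1: 0+8640+23·36·11=17748; k=2: 30636+2035+23·37·11=42032; k=3: 10800+0+23·5·11=12065 → min 12065.
Optimal parenthesization: ((A₁(A₂A₃))A₄) with cost 12065.

12065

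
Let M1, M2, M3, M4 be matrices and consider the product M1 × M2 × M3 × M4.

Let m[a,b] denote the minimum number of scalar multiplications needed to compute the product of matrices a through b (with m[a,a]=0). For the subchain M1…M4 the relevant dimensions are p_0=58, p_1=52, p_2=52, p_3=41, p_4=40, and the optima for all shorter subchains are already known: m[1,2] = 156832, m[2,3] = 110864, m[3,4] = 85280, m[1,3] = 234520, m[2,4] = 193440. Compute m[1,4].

m[1,4] = min over k∈[1,3] of m[1,k]+m[k+1,4]+p_{0}·p_k·p_{4}.
k=1: 0 + 193440 + 58·52·40 = 314080; k=2: 156832 + 85280 + 58·52·40 = 362752; k=3: 234520 + 0 + 58·41·40 = 329640.
Minimum: 314080 at k=1.

314080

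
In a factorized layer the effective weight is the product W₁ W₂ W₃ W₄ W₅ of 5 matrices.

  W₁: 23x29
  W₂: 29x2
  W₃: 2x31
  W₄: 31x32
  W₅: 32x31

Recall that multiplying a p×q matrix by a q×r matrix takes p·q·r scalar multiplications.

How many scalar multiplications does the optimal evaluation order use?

Adjacent pairs: W₁W₂ = 23·29·2 = 1334; W₂W₃ = 29·2·31 = 1798; W₃W₄ = 2·31·32 = 1984; W₄W₅ = 31·32·31 = 30752.
Length 3: W₁..W₃: k=1: 0+1798+23·29·31=22475; k=2: 1334+0+23·2·31=2760 → min 2760 | W₂..W₄: k=2: 0+1984+29·2·32=3840; k=3: 1798+0+29·31·32=30566 → min 3840 | W₃..W₅: k=3: 0+30752+2·31·31=32674; k=4: 1984+0+2·32·31=3968 → min 3968.
Length 4: W₁..W₄: k=1: 0+3840+23·29·32=25184; k=2: 1334+1984+23·2·32=4790; k=3: 2760+0+23·31·32=25576 → min 4790 | W₂..W₅: k=2: 0+3968+29·2·31=5766; k=3: 1798+30752+29·31·31=60419; k=4: 3840+0+29·32·31=32608 → min 5766.
Length 5: W₁..W₅: k=1: 0+5766+23·29·31=26443; k=2: 1334+3968+23·2·31=6728; k=3: 2760+30752+23·31·31=55615; k=4: 4790+0+23·32·31=27606 → min 6728.
Optimal order: ((W₁ W₂) ((W₃ W₄) W₅)) with cost 6728.

6728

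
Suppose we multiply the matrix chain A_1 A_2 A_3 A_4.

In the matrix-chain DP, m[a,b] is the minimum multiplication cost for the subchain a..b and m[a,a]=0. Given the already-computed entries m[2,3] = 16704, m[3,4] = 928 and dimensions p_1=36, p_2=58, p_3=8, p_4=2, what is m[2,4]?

m[2,4] = min over k∈[2,3] of m[2,k]+m[k+1,4]+p_{1}·p_k·p_{4}.
k=2: 0 + 928 + 36·58·2 = 5104; k=3: 16704 + 0 + 36·8·2 = 17280.
Minimum: 5104 at k=2.

5104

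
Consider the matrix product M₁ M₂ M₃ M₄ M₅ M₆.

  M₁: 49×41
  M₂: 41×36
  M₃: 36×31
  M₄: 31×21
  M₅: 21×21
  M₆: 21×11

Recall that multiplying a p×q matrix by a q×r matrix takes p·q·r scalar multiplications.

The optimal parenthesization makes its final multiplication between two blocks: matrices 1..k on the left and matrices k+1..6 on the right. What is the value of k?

1

Adjacent pairs: M₁M₂ = 49·41·36 = 72324; M₂M₃ = 41·36·31 = 45756; M₃M₄ = 36·31·21 = 23436; M₄M₅ = 31·21·21 = 13671; M₅M₆ = 21·21·11 = 4851.
Length 3: M₁..M₃: k=1: 0+45756+49·41·31=108035; k=2: 72324+0+49·36·31=127008 → min 108035 | M₂..M₄: k=2: 0+23436+41·36·21=54432; k=3: 45756+0+41·31·21=72447 → min 54432 | M₃..M₅: k=3: 0+13671+36·31·21=37107; k=4: 23436+0+36·21·21=39312 → min 37107 | M₄..M₆: k=4: 0+4851+31·21·11=12012; k=5: 13671+0+31·21·11=20832 → min 12012.
Length 4: M₁..M₄: k=1: 0+54432+49·41·21=96621; k=2: 72324+23436+49·36·21=132804; k=3: 108035+0+49·31·21=139934 → min 96621 | M₂..M₅: k=2: 0+37107+41·36·21=68103; k=3: 45756+13671+41·31·21=86118; k=4: 54432+0+41·21·21=72513 → min 68103 | M₃..M₆: k=3: 0+12012+36·31·11=24288; k=4: 23436+4851+36·21·11=36603; k=5: 37107+0+36·21·11=45423 → min 24288.
Length 5: M₁..M₅: k=1: 0+68103+49·41·21=110292; k=2: 72324+37107+49·36·21=146475; k=3: 108035+13671+49·31·21=153605; k=4: 96621+0+49·21·21=118230 → min 110292 | M₂..M₆: k=2: 0+24288+41·36·11=40524; k=3: 45756+12012+41·31·11=71749; k=4: 54432+4851+41·21·11=68754; k=5: 68103+0+41·21·11=77574 → min 40524.
Top-level splits: k=1: (M₁..M₁)·(M₂..M₆) → 0+40524+49·41·11 = 62623; k=2: (M₁..M₂)·(M₃..M₆) → 72324+24288+49·36·11 = 116016; k=3: (M₁..M₃)·(M₄..M₆) → 108035+12012+49·31·11 = 136756; k=4: (M₁..M₄)·(M₅..M₆) → 96621+4851+49·21·11 = 112791; k=5: (M₁..M₅)·(M₆..M₆) → 110292+0+49·21·11 = 121611.
Best split is after M₁, i.e. k = 1.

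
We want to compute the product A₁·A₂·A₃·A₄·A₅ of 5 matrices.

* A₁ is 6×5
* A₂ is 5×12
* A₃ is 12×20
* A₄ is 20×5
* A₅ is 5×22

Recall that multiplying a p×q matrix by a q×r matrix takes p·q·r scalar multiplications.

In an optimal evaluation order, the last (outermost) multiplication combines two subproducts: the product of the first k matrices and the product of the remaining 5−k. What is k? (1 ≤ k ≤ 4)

4

Adjacent pairs: A₁A₂ = 6·5·12 = 360; A₂A₃ = 5·12·20 = 1200; A₃A₄ = 12·20·5 = 1200; A₄A₅ = 20·5·22 = 2200.
Length 3: A₁..A₃: k=1: 0+1200+6·5·20=1800; k=2: 360+0+6·12·20=1800 → min 1800 | A₂..A₄: k=2: 0+1200+5·12·5=1500; k=3: 1200+0+5·20·5=1700 → min 1500 | A₃..A₅: k=3: 0+2200+12·20·22=7480; k=4: 1200+0+12·5·22=2520 → min 2520.
Length 4: A₁..A₄: k=1: 0+1500+6·5·5=1650; k=2: 360+1200+6·12·5=1920; k=3: 1800+0+6·20·5=2400 → min 1650 | A₂..A₅: k=2: 0+2520+5·12·22=3840; k=3: 1200+2200+5·20·22=5600; k=4: 1500+0+5·5·22=2050 → min 2050.
Top-level splits: k=1: (A₁..A₁)·(A₂..A₅) → 0+2050+6·5·22 = 2710; k=2: (A₁..A₂)·(A₃..A₅) → 360+2520+6·12·22 = 4464; k=3: (A₁..A₃)·(A₄..A₅) → 1800+2200+6·20·22 = 6640; k=4: (A₁..A₄)·(A₅..A₅) → 1650+0+6·5·22 = 2310.
Best split is after A₄, i.e. k = 4.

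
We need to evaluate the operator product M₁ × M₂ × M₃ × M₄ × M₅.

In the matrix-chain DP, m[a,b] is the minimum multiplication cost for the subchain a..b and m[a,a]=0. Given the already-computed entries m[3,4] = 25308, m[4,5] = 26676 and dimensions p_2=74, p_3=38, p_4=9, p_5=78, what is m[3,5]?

m[3,5] = min over k∈[3,4] of m[3,k]+m[k+1,5]+p_{2}·p_k·p_{5}.
k=3: 0 + 26676 + 74·38·78 = 246012; k=4: 25308 + 0 + 74·9·78 = 77256.
Minimum: 77256 at k=4.

77256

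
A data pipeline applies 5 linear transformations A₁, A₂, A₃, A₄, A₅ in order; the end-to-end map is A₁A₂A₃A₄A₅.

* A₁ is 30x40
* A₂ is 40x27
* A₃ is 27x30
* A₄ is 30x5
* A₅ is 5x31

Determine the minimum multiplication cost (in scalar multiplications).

Adjacent pairs: A₁A₂ = 30·40·27 = 32400; A₂A₃ = 40·27·30 = 32400; A₃A₄ = 27·30·5 = 4050; A₄A₅ = 30·5·31 = 4650.
Length 3: A₁..A₃: k=1: 0+32400+30·40·30=68400; k=2: 32400+0+30·27·30=56700 → min 56700 | A₂..A₄: k=2: 0+4050+40·27·5=9450; k=3: 32400+0+40·30·5=38400 → min 9450 | A₃..A₅: k=3: 0+4650+27·30·31=29760; k=4: 4050+0+27·5·31=8235 → min 8235.
Length 4: A₁..A₄: k=1: 0+9450+30·40·5=15450; k=2: 32400+4050+30·27·5=40500; k=3: 56700+0+30·30·5=61200 → min 15450 | A₂..A₅: k=2: 0+8235+40·27·31=41715; k=3: 32400+4650+40·30·31=74250; k=4: 9450+0+40·5·31=15650 → min 15650.
Length 5: A₁..A₅: k=1: 0+15650+30·40·31=52850; k=2: 32400+8235+30·27·31=65745; k=3: 56700+4650+30·30·31=89250; k=4: 15450+0+30·5·31=20100 → min 20100.
Optimal order: ((A₁(A₂(A₃A₄)))A₅) with cost 20100.

20100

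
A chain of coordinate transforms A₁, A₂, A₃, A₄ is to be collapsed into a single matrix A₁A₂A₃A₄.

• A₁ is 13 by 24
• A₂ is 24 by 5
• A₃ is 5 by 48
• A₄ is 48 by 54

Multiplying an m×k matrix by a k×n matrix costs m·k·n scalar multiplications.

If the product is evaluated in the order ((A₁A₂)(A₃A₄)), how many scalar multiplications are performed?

18030

(A₁A₂): 13×24 by 24×5 → 13×5, cost 13·24·5 = 1560
(A₃A₄): 5×48 by 48×54 → 5×54, cost 5·48·54 = 12960
((A₁A₂)(A₃A₄)): 13×5 by 5×54 → 13×54, cost 13·5·54 = 3510; cumulative 18030
Total: 18030 scalar multiplications.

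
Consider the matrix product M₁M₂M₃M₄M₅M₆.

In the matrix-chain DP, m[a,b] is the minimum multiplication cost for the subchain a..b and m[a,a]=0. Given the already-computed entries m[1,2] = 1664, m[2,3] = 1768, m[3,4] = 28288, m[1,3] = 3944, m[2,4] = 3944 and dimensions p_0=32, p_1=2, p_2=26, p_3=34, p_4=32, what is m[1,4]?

5992

m[1,4] = min over k∈[1,3] of m[1,k]+m[k+1,4]+p_{0}·p_k·p_{4}.
k=1: 0 + 3944 + 32·2·32 = 5992; k=2: 1664 + 28288 + 32·26·32 = 56576; k=3: 3944 + 0 + 32·34·32 = 38760.
Minimum: 5992 at k=1.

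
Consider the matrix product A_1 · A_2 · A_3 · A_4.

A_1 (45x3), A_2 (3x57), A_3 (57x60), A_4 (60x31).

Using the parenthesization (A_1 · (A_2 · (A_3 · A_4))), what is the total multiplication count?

(A_3 · A_4): 57×60 by 60×31 → 57×31, cost 57·60·31 = 106020
(A_2 · (A_3 · A_4)): 3×57 by 57×31 → 3×31, cost 3·57·31 = 5301; cumulative 111321
(A_1 · (A_2 · (A_3 · A_4))): 45×3 by 3×31 → 45×31, cost 45·3·31 = 4185; cumulative 115506
Total: 115506 scalar multiplications.

115506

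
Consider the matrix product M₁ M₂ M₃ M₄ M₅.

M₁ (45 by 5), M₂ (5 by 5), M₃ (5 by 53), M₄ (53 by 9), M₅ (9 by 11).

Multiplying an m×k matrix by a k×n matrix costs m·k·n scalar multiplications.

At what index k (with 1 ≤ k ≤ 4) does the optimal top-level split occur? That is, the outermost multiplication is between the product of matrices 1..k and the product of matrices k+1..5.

Adjacent pairs: M₁M₂ = 45·5·5 = 1125; M₂M₃ = 5·5·53 = 1325; M₃M₄ = 5·53·9 = 2385; M₄M₅ = 53·9·11 = 5247.
Length 3: M₁..M₃: k=1: 0+1325+45·5·53=13250; k=2: 1125+0+45·5·53=13050 → min 13050 | M₂..M₄: k=2: 0+2385+5·5·9=2610; k=3: 1325+0+5·53·9=3710 → min 2610 | M₃..M₅: k=3: 0+5247+5·53·11=8162; k=4: 2385+0+5·9·11=2880 → min 2880.
Length 4: M₁..M₄: k=1: 0+2610+45·5·9=4635; k=2: 1125+2385+45·5·9=5535; k=3: 13050+0+45·53·9=34515 → min 4635 | M₂..M₅: k=2: 0+2880+5·5·11=3155; k=3: 1325+5247+5·53·11=9487; k=4: 2610+0+5·9·11=3105 → min 3105.
Top-level splits: k=1: (M₁..M₁)·(M₂..M₅) → 0+3105+45·5·11 = 5580; k=2: (M₁..M₂)·(M₃..M₅) → 1125+2880+45·5·11 = 6480; k=3: (M₁..M₃)·(M₄..M₅) → 13050+5247+45·53·11 = 44532; k=4: (M₁..M₄)·(M₅..M₅) → 4635+0+45·9·11 = 9090.
Best split is after M₁, i.e. k = 1.

1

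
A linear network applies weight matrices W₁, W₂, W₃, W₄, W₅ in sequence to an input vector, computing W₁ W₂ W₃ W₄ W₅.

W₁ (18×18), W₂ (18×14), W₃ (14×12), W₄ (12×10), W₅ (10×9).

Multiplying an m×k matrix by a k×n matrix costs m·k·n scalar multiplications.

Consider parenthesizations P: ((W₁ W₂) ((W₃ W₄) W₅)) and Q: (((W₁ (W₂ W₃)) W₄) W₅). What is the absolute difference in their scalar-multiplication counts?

Order P = ((W₁ W₂) ((W₃ W₄) W₅)): (W₁ W₂): 18×18 by 18×14 → 18×14, cost 18·18·14 = 4536; (W₃ W₄): 14×12 by 12×10 → 14×10, cost 14·12·10 = 1680; ((W₃ W₄) W₅): 14×10 by 10×9 → 14×9, cost 14·10·9 = 1260; cumulative 2940; ((W₁ W₂) ((W₃ W₄) W₅)): 18×14 by 14×9 → 18×9, cost 18·14·9 = 2268; cumulative 9744. Total 9744.
Order Q = (((W₁ (W₂ W₃)) W₄) W₅): (W₂ W₃): 18×14 by 14×12 → 18×12, cost 18·14·12 = 3024; (W₁ (W₂ W₃)): 18×18 by 18×12 → 18×12, cost 18·18·12 = 3888; cumulative 6912; ((W₁ (W₂ W₃)) W₄): 18×12 by 12×10 → 18×10, cost 18·12·10 = 2160; cumulative 9072; (((W₁ (W₂ W₃)) W₄) W₅): 18×10 by 10×9 → 18×9, cost 18·10·9 = 1620; cumulative 10692. Total 10692.
Difference: |9744 − 10692| = 948.

948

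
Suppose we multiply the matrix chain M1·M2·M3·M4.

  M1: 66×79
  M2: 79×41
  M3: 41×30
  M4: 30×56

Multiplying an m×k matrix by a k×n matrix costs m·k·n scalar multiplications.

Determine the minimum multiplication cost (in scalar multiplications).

Adjacent pairs: M1M2 = 66·79·41 = 213774; M2M3 = 79·41·30 = 97170; M3M4 = 41·30·56 = 68880.
Length 3: M1..M3: k=1: 0+97170+66·79·30=253590; k=2: 213774+0+66·41·30=294954 → min 253590 | M2..M4: k=2: 0+68880+79·41·56=250264; k=3: 97170+0+79·30·56=229890 → min 229890.
Length 4: M1..M4: k=1: 0+229890+66·79·56=521874; k=2: 213774+68880+66·41·56=434190; k=3: 253590+0+66·30·56=364470 → min 364470.
Optimal order: ((M1·(M2·M3))·M4) with cost 364470.

364470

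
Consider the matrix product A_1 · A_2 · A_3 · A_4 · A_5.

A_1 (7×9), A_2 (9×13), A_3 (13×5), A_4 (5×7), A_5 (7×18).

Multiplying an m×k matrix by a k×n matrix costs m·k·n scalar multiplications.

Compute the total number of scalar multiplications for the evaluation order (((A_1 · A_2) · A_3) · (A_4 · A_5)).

(A_1 · A_2): 7×9 by 9×13 → 7×13, cost 7·9·13 = 819
((A_1 · A_2) · A_3): 7×13 by 13×5 → 7×5, cost 7·13·5 = 455; cumulative 1274
(A_4 · A_5): 5×7 by 7×18 → 5×18, cost 5·7·18 = 630
(((A_1 · A_2) · A_3) · (A_4 · A_5)): 7×5 by 5×18 → 7×18, cost 7·5·18 = 630; cumulative 2534
Total: 2534 scalar multiplications.

2534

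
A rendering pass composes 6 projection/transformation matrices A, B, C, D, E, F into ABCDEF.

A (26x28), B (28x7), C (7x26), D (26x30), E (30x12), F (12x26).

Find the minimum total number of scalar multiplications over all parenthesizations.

Adjacent pairs: AB = 26·28·7 = 5096; BC = 28·7·26 = 5096; CD = 7·26·30 = 5460; DE = 26·30·12 = 9360; EF = 30·12·26 = 9360.
Length 3: A..C: k=1: 0+5096+26·28·26=24024; k=2: 5096+0+26·7·26=9828 → min 9828 | B..D: k=2: 0+5460+28·7·30=11340; k=3: 5096+0+28·26·30=26936 → min 11340 | C..E: k=3: 0+9360+7·26·12=11544; k=4: 5460+0+7·30·12=7980 → min 7980 | D..F: k=4: 0+9360+26·30·26=29640; k=5: 9360+0+26·12·26=17472 → min 17472.
Length 4: A..D: k=1: 0+11340+26·28·30=33180; k=2: 5096+5460+26·7·30=16016; k=3: 9828+0+26·26·30=30108 → min 16016 | B..E: k=2: 0+7980+28·7·12=10332; k=3: 5096+9360+28·26·12=23192; k=4: 11340+0+28·30·12=21420 → min 10332 | C..F: k=3: 0+17472+7·26·26=22204; k=4: 5460+9360+7·30·26=20280; k=5: 7980+0+7·12·26=10164 → min 10164.
Length 5: A..E: k=1: 0+10332+26·28·12=19068; k=2: 5096+7980+26·7·12=15260; k=3: 9828+9360+26·26·12=27300; k=4: 16016+0+26·30·12=25376 → min 15260 | B..F: k=2: 0+10164+28·7·26=15260; k=3: 5096+17472+28·26·26=41496; k=4: 11340+9360+28·30·26=42540; k=5: 10332+0+28·12·26=19068 → min 15260.
Length 6: A..F: k=1: 0+15260+26·28·26=34188; k=2: 5096+10164+26·7·26=19992; k=3: 9828+17472+26·26·26=44876; k=4: 16016+9360+26·30·26=45656; k=5: 15260+0+26·12·26=23372 → min 19992.
Optimal order: ((AB)(((CD)E)F)) with cost 19992.

19992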